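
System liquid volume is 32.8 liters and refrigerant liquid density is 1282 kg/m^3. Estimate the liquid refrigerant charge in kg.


Charge = V * rho / 1000
Charge = 32.8 * 1282 / 1000
Charge = 42.05 kg

42.05


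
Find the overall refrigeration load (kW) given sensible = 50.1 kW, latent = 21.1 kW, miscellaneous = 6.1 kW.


Q_total = Q_s + Q_l + Q_misc
Q_total = 50.1 + 21.1 + 6.1
Q_total = 77.3 kW

77.3


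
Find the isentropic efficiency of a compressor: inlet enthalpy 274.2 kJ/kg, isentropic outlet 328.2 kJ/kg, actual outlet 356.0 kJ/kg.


dh_ideal = 328.2 - 274.2 = 54.0 kJ/kg
dh_actual = 356.0 - 274.2 = 81.8 kJ/kg
eta_s = dh_ideal / dh_actual = 54.0 / 81.8
eta_s = 0.6601

0.6601


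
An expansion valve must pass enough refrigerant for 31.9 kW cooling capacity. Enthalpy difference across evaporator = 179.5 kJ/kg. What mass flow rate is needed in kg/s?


m_dot = Q / dh
m_dot = 31.9 / 179.5
m_dot = 0.1777 kg/s

0.1777


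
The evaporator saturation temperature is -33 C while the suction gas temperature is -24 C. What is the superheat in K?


Superheat = T_suction - T_evap
Superheat = -24 - (-33)
Superheat = 9 K

9


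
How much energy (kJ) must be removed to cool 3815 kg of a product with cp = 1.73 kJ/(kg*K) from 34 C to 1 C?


dT = 34 - (1) = 33 K
Q = m * cp * dT = 3815 * 1.73 * 33
Q = 217798 kJ

217798


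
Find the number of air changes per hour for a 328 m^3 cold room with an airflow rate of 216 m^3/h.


ACH = flow / volume
ACH = 216 / 328
ACH = 0.659

0.659


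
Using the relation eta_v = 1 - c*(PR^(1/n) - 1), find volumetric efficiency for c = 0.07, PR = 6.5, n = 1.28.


PR^(1/n) = 6.5^(1/1.28) = 4.3160708
eta_v = 1 - 0.07 * (4.3160708 - 1)
eta_v = 0.7679

0.7679


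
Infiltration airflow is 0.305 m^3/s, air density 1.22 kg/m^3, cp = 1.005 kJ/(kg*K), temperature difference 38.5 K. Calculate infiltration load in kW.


Q = V_dot * rho * cp * dT
Q = 0.305 * 1.22 * 1.005 * 38.5
Q = 14.397 kW

14.397


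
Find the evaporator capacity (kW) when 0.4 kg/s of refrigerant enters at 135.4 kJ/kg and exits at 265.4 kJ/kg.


dh = 265.4 - 135.4 = 130.0 kJ/kg
Q_evap = m_dot * dh = 0.4 * 130.0
Q_evap = 52.0 kW

52.0


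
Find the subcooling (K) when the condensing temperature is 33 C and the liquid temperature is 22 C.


Subcooling = T_cond - T_liquid
Subcooling = 33 - 22
Subcooling = 11 K

11


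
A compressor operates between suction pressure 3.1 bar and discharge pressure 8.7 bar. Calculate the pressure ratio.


PR = P_high / P_low
PR = 8.7 / 3.1
PR = 2.806

2.806


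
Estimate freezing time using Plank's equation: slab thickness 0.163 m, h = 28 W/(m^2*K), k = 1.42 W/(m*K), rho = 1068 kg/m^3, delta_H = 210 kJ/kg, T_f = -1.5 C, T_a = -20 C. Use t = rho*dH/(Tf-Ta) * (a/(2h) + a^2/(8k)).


dT = -1.5 - (-20) = 18.5 K
term1 = a/(2h) = 0.163/(2*28) = 0.002910714286
term2 = a^2/(8k) = 0.163^2/(8*1.42) = 0.002338820423
t = rho*dH*1000/dT * (term1 + term2)
t = 1068*210*1000/18.5 * (0.002910714286 + 0.002338820423)
t = 63641 s

63641


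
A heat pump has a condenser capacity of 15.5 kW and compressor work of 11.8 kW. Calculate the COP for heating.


COP_hp = Q_cond / W
COP_hp = 15.5 / 11.8
COP_hp = 1.314

1.314


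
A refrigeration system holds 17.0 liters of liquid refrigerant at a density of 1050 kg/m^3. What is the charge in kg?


Charge = V * rho / 1000
Charge = 17.0 * 1050 / 1000
Charge = 17.85 kg

17.85


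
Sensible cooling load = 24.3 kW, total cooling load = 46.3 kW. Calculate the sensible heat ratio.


SHR = Q_sensible / Q_total
SHR = 24.3 / 46.3
SHR = 0.525

0.525


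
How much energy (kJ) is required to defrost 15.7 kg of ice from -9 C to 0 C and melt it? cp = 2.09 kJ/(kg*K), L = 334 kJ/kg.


Sensible heat = cp * dT = 2.09 * 9 = 18.81 kJ/kg
Total per kg = 18.81 + 334 = 352.81 kJ/kg
Q = m * total = 15.7 * 352.81
Q = 5539.1 kJ

5539.1


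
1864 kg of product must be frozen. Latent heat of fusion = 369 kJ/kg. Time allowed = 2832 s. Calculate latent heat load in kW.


Q_lat = m * h_fg / t
Q_lat = 1864 * 369 / 2832
Q_lat = 242.87 kW

242.87


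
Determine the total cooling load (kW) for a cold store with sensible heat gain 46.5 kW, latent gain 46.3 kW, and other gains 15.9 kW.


Q_total = Q_s + Q_l + Q_misc
Q_total = 46.5 + 46.3 + 15.9
Q_total = 108.7 kW

108.7


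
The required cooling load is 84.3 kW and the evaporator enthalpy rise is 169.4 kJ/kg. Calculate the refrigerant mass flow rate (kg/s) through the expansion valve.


m_dot = Q / dh
m_dot = 84.3 / 169.4
m_dot = 0.4976 kg/s

0.4976


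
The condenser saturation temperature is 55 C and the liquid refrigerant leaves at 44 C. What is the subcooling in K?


Subcooling = T_cond - T_liquid
Subcooling = 55 - 44
Subcooling = 11 K

11


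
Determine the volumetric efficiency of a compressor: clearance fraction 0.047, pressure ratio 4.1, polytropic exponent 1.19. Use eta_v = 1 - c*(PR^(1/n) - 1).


PR^(1/n) = 4.1^(1/1.19) = 3.27298803
eta_v = 1 - 0.047 * (3.27298803 - 1)
eta_v = 0.8932

0.8932


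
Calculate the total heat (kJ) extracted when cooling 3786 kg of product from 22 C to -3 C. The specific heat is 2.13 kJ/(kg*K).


dT = 22 - (-3) = 25 K
Q = m * cp * dT = 3786 * 2.13 * 25
Q = 201605 kJ

201605


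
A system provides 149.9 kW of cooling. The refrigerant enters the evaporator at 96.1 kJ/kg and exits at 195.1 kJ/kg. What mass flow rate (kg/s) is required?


dh = 195.1 - 96.1 = 99.0 kJ/kg
m_dot = Q / dh = 149.9 / 99.0 = 1.5141 kg/s

1.5141


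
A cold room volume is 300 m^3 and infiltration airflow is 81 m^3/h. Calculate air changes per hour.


ACH = flow / volume
ACH = 81 / 300
ACH = 0.27

0.27


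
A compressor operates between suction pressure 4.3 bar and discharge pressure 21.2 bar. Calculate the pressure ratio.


PR = P_high / P_low
PR = 21.2 / 4.3
PR = 4.93

4.93


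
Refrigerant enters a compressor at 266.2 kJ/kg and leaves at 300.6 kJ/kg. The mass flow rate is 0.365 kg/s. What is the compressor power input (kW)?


dh = 300.6 - 266.2 = 34.4 kJ/kg
W = m_dot * dh = 0.365 * 34.4 = 12.56 kW

12.56


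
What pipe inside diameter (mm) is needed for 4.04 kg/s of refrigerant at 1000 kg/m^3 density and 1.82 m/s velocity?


A = m_dot / (rho * v) = 4.04 / (1000 * 1.82) = 0.00221978022 m^2
d = sqrt(4*A/pi) * 1000
d = 53.2 mm

53.2


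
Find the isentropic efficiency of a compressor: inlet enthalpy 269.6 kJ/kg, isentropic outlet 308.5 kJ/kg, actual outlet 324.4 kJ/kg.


dh_ideal = 308.5 - 269.6 = 38.9 kJ/kg
dh_actual = 324.4 - 269.6 = 54.8 kJ/kg
eta_s = dh_ideal / dh_actual = 38.9 / 54.8
eta_s = 0.7099

0.7099


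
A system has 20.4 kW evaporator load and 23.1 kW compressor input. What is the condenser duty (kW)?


Q_cond = Q_evap + W
Q_cond = 20.4 + 23.1
Q_cond = 43.5 kW

43.5


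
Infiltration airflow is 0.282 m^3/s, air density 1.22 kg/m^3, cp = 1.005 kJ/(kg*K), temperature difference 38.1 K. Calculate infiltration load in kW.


Q = V_dot * rho * cp * dT
Q = 0.282 * 1.22 * 1.005 * 38.1
Q = 13.173 kW

13.173


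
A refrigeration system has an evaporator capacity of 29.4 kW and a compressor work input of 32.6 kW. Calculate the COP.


COP = Q_evap / W
COP = 29.4 / 32.6
COP = 0.902

0.902


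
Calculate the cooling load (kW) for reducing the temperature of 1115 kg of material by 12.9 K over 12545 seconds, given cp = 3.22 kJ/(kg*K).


Q = m * cp * dT / t
Q = 1115 * 3.22 * 12.9 / 12545
Q = 3.692 kW

3.692


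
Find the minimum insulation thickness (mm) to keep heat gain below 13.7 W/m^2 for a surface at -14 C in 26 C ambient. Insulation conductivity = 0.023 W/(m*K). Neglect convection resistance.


dT = 26 - (-14) = 40 K
thickness = k * dT / q_max * 1000
thickness = 0.023 * 40 / 13.7 * 1000
thickness = 67.2 mm

67.2


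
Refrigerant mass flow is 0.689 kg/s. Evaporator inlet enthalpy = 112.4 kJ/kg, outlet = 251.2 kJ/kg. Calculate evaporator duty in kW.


dh = 251.2 - 112.4 = 138.8 kJ/kg
Q_evap = m_dot * dh = 0.689 * 138.8
Q_evap = 95.63 kW

95.63


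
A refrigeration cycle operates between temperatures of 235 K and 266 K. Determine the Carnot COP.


dT = 266 - 235 = 31 K
COP_carnot = T_cold / dT = 235 / 31
COP_carnot = 7.581

7.581


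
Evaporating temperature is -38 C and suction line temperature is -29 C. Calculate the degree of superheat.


Superheat = T_suction - T_evap
Superheat = -29 - (-38)
Superheat = 9 K

9


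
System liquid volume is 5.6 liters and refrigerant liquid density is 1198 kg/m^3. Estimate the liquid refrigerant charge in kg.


Charge = V * rho / 1000
Charge = 5.6 * 1198 / 1000
Charge = 6.71 kg

6.71


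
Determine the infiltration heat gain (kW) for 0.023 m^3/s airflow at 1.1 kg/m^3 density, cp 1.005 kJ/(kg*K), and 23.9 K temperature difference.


Q = V_dot * rho * cp * dT
Q = 0.023 * 1.1 * 1.005 * 23.9
Q = 0.608 kW

0.608


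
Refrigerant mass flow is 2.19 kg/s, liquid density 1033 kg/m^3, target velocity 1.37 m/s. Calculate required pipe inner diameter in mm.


A = m_dot / (rho * v) = 2.19 / (1033 * 1.37) = 0.00154747352 m^2
d = sqrt(4*A/pi) * 1000
d = 44.4 mm

44.4


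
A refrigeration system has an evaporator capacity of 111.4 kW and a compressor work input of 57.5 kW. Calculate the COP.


COP = Q_evap / W
COP = 111.4 / 57.5
COP = 1.937

1.937


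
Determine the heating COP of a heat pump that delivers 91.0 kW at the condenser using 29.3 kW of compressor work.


COP_hp = Q_cond / W
COP_hp = 91.0 / 29.3
COP_hp = 3.106

3.106


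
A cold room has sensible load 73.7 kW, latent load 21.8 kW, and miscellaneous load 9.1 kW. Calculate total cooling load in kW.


Q_total = Q_s + Q_l + Q_misc
Q_total = 73.7 + 21.8 + 9.1
Q_total = 104.6 kW

104.6


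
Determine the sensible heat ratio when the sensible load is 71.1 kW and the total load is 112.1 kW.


SHR = Q_sensible / Q_total
SHR = 71.1 / 112.1
SHR = 0.634

0.634


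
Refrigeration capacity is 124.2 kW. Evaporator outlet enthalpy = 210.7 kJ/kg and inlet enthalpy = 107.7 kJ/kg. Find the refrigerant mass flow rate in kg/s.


dh = 210.7 - 107.7 = 103.0 kJ/kg
m_dot = Q / dh = 124.2 / 103.0 = 1.2058 kg/s

1.2058


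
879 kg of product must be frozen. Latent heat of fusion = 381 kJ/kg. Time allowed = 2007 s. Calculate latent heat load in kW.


Q_lat = m * h_fg / t
Q_lat = 879 * 381 / 2007
Q_lat = 166.87 kW

166.87


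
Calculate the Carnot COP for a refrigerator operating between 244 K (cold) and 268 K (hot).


dT = 268 - 244 = 24 K
COP_carnot = T_cold / dT = 244 / 24
COP_carnot = 10.167

10.167


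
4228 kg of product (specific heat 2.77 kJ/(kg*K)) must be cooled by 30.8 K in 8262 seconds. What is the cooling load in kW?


Q = m * cp * dT / t
Q = 4228 * 2.77 * 30.8 / 8262
Q = 43.66 kW

43.66


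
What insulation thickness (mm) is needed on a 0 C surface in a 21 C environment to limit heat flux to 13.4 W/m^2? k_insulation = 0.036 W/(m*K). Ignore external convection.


dT = 21 - (0) = 21 K
thickness = k * dT / q_max * 1000
thickness = 0.036 * 21 / 13.4 * 1000
thickness = 56.4 mm

56.4


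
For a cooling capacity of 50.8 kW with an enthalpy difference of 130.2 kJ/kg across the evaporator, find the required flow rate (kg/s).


m_dot = Q / dh
m_dot = 50.8 / 130.2
m_dot = 0.3902 kg/s

0.3902


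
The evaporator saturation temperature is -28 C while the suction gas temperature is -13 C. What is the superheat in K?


Superheat = T_suction - T_evap
Superheat = -13 - (-28)
Superheat = 15 K

15


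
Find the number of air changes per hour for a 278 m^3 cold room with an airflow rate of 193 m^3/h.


ACH = flow / volume
ACH = 193 / 278
ACH = 0.694

0.694


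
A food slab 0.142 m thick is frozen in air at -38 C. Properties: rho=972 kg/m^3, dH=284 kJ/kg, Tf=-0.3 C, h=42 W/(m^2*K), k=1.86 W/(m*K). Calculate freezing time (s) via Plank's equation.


dT = -0.3 - (-38) = 37.7 K
term1 = a/(2h) = 0.142/(2*42) = 0.00169047619
term2 = a^2/(8k) = 0.142^2/(8*1.86) = 0.001355107527
t = rho*dH*1000/dT * (term1 + term2)
t = 972*284*1000/37.7 * (0.00169047619 + 0.001355107527)
t = 22300 s

22300


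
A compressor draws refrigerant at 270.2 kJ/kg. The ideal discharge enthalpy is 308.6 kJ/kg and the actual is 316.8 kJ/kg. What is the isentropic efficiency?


dh_ideal = 308.6 - 270.2 = 38.4 kJ/kg
dh_actual = 316.8 - 270.2 = 46.6 kJ/kg
eta_s = dh_ideal / dh_actual = 38.4 / 46.6
eta_s = 0.824

0.824


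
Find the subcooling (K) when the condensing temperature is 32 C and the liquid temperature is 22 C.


Subcooling = T_cond - T_liquid
Subcooling = 32 - 22
Subcooling = 10 K

10


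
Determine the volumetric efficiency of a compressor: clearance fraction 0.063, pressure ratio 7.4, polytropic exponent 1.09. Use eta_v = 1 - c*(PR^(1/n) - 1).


PR^(1/n) = 7.4^(1/1.09) = 6.27278343
eta_v = 1 - 0.063 * (6.27278343 - 1)
eta_v = 0.6678

0.6678


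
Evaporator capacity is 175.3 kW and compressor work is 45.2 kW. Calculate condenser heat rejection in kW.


Q_cond = Q_evap + W
Q_cond = 175.3 + 45.2
Q_cond = 220.5 kW

220.5


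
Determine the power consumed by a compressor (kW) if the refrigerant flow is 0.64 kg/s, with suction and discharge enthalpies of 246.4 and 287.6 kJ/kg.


dh = 287.6 - 246.4 = 41.2 kJ/kg
W = m_dot * dh = 0.64 * 41.2 = 26.37 kW

26.37


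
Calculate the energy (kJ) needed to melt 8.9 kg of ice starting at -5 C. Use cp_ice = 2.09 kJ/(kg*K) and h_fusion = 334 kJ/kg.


Sensible heat = cp * dT = 2.09 * 5 = 10.45 kJ/kg
Total per kg = 10.45 + 334 = 344.45 kJ/kg
Q = m * total = 8.9 * 344.45
Q = 3065.6 kJ

3065.6


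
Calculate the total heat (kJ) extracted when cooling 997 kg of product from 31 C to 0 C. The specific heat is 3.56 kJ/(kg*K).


dT = 31 - (0) = 31 K
Q = m * cp * dT = 997 * 3.56 * 31
Q = 110029 kJ

110029


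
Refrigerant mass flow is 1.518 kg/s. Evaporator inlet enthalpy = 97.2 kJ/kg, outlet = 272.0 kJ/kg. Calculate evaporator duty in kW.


dh = 272.0 - 97.2 = 174.8 kJ/kg
Q_evap = m_dot * dh = 1.518 * 174.8
Q_evap = 265.35 kW

265.35


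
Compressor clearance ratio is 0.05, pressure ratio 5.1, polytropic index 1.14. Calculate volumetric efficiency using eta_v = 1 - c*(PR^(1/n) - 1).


PR^(1/n) = 5.1^(1/1.14) = 4.17518375
eta_v = 1 - 0.05 * (4.17518375 - 1)
eta_v = 0.8412

0.8412


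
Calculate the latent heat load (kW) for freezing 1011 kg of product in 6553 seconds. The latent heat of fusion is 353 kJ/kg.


Q_lat = m * h_fg / t
Q_lat = 1011 * 353 / 6553
Q_lat = 54.46 kW

54.46


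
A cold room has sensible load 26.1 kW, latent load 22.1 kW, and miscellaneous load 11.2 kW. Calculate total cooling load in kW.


Q_total = Q_s + Q_l + Q_misc
Q_total = 26.1 + 22.1 + 11.2
Q_total = 59.4 kW

59.4


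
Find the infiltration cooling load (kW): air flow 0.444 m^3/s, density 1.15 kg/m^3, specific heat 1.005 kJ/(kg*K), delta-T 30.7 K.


Q = V_dot * rho * cp * dT
Q = 0.444 * 1.15 * 1.005 * 30.7
Q = 15.754 kW

15.754


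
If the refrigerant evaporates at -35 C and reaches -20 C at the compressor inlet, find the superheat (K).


Superheat = T_suction - T_evap
Superheat = -20 - (-35)
Superheat = 15 K

15


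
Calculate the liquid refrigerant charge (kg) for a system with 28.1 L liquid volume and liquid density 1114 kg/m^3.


Charge = V * rho / 1000
Charge = 28.1 * 1114 / 1000
Charge = 31.3 kg

31.3


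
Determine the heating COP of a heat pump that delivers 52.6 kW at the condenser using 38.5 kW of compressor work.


COP_hp = Q_cond / W
COP_hp = 52.6 / 38.5
COP_hp = 1.366

1.366


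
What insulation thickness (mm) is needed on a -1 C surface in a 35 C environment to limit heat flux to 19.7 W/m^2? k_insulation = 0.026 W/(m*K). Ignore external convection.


dT = 35 - (-1) = 36 K
thickness = k * dT / q_max * 1000
thickness = 0.026 * 36 / 19.7 * 1000
thickness = 47.5 mm

47.5


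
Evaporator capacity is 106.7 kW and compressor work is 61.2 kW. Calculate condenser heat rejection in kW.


Q_cond = Q_evap + W
Q_cond = 106.7 + 61.2
Q_cond = 167.9 kW

167.9


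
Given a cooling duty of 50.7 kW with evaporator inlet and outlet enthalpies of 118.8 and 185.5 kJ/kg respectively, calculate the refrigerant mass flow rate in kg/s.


dh = 185.5 - 118.8 = 66.7 kJ/kg
m_dot = Q / dh = 50.7 / 66.7 = 0.7601 kg/s

0.7601


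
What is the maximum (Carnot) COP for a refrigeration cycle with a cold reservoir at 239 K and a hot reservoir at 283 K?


dT = 283 - 239 = 44 K
COP_carnot = T_cold / dT = 239 / 44
COP_carnot = 5.432

5.432


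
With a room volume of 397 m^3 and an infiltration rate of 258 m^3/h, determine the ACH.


ACH = flow / volume
ACH = 258 / 397
ACH = 0.65

0.65


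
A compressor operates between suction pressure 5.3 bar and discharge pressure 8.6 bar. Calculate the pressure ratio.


PR = P_high / P_low
PR = 8.6 / 5.3
PR = 1.623

1.623


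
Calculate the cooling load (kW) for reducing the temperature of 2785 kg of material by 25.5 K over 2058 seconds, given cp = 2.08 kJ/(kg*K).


Q = m * cp * dT / t
Q = 2785 * 2.08 * 25.5 / 2058
Q = 71.777 kW

71.777


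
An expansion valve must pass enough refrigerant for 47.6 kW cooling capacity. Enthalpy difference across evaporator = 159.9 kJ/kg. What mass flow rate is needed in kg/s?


m_dot = Q / dh
m_dot = 47.6 / 159.9
m_dot = 0.2977 kg/s

0.2977


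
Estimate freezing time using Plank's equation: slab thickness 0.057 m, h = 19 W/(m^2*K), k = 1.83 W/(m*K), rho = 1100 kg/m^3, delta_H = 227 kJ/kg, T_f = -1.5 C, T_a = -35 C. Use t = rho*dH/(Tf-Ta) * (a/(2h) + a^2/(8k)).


dT = -1.5 - (-35) = 33.5 K
term1 = a/(2h) = 0.057/(2*19) = 0.0015
term2 = a^2/(8k) = 0.057^2/(8*1.83) = 0.0002219262295
t = rho*dH*1000/dT * (term1 + term2)
t = 1100*227*1000/33.5 * (0.0015 + 0.0002219262295)
t = 12835 s

12835


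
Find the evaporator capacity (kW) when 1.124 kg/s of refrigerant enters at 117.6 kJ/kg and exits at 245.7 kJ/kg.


dh = 245.7 - 117.6 = 128.1 kJ/kg
Q_evap = m_dot * dh = 1.124 * 128.1
Q_evap = 143.98 kW

143.98


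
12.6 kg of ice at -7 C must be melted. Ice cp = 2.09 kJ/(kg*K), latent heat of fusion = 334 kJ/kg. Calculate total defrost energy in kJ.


Sensible heat = cp * dT = 2.09 * 7 = 14.63 kJ/kg
Total per kg = 14.63 + 334 = 348.63 kJ/kg
Q = m * total = 12.6 * 348.63
Q = 4392.7 kJ

4392.7


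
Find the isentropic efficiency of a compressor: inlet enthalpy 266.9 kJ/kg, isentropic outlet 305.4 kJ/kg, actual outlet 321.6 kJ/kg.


dh_ideal = 305.4 - 266.9 = 38.5 kJ/kg
dh_actual = 321.6 - 266.9 = 54.7 kJ/kg
eta_s = dh_ideal / dh_actual = 38.5 / 54.7
eta_s = 0.7038

0.7038


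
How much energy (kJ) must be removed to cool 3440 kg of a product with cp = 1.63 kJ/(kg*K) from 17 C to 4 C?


dT = 17 - (4) = 13 K
Q = m * cp * dT = 3440 * 1.63 * 13
Q = 72894 kJ

72894


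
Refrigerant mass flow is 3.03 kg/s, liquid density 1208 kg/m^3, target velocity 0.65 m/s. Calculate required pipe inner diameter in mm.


A = m_dot / (rho * v) = 3.03 / (1208 * 0.65) = 0.003858889455 m^2
d = sqrt(4*A/pi) * 1000
d = 70.1 mm

70.1


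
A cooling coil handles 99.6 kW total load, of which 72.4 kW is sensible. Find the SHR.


SHR = Q_sensible / Q_total
SHR = 72.4 / 99.6
SHR = 0.727

0.727


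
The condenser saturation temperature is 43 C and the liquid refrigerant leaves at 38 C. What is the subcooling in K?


Subcooling = T_cond - T_liquid
Subcooling = 43 - 38
Subcooling = 5 K

5


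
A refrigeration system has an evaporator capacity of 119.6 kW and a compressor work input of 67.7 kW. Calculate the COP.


COP = Q_evap / W
COP = 119.6 / 67.7
COP = 1.767

1.767


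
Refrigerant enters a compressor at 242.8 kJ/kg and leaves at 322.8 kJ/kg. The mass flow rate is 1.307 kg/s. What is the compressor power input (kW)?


dh = 322.8 - 242.8 = 80.0 kJ/kg
W = m_dot * dh = 1.307 * 80.0 = 104.56 kW

104.56


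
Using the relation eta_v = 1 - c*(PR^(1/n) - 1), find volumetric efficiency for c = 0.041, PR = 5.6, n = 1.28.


PR^(1/n) = 5.6^(1/1.28) = 3.84168628
eta_v = 1 - 0.041 * (3.84168628 - 1)
eta_v = 0.8835

0.8835


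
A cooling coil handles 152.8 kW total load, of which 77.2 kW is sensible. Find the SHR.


SHR = Q_sensible / Q_total
SHR = 77.2 / 152.8
SHR = 0.505

0.505


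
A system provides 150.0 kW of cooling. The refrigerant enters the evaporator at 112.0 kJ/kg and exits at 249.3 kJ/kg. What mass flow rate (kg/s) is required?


dh = 249.3 - 112.0 = 137.3 kJ/kg
m_dot = Q / dh = 150.0 / 137.3 = 1.0925 kg/s

1.0925


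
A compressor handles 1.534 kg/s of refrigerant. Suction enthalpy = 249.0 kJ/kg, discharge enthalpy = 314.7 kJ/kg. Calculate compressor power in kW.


dh = 314.7 - 249.0 = 65.7 kJ/kg
W = m_dot * dh = 1.534 * 65.7 = 100.78 kW

100.78


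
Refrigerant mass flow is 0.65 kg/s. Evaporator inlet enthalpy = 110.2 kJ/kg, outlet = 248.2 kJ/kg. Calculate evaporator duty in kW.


dh = 248.2 - 110.2 = 138.0 kJ/kg
Q_evap = m_dot * dh = 0.65 * 138.0
Q_evap = 89.7 kW

89.7


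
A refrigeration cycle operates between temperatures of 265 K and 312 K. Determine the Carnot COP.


dT = 312 - 265 = 47 K
COP_carnot = T_cold / dT = 265 / 47
COP_carnot = 5.638

5.638


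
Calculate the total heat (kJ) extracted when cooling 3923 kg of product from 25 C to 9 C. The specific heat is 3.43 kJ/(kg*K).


dT = 25 - (9) = 16 K
Q = m * cp * dT = 3923 * 3.43 * 16
Q = 215294 kJ

215294


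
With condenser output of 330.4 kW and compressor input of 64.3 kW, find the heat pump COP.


COP_hp = Q_cond / W
COP_hp = 330.4 / 64.3
COP_hp = 5.138

5.138


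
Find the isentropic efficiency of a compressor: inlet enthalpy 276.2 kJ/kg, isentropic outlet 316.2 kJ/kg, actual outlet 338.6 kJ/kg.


dh_ideal = 316.2 - 276.2 = 40.0 kJ/kg
dh_actual = 338.6 - 276.2 = 62.4 kJ/kg
eta_s = dh_ideal / dh_actual = 40.0 / 62.4
eta_s = 0.641

0.641


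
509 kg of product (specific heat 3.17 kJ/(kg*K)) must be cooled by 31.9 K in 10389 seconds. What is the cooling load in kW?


Q = m * cp * dT / t
Q = 509 * 3.17 * 31.9 / 10389
Q = 4.954 kW

4.954


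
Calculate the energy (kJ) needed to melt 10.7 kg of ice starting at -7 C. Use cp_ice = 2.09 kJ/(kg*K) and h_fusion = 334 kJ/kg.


Sensible heat = cp * dT = 2.09 * 7 = 14.63 kJ/kg
Total per kg = 14.63 + 334 = 348.63 kJ/kg
Q = m * total = 10.7 * 348.63
Q = 3730.3 kJ

3730.3


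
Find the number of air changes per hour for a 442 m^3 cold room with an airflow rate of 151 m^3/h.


ACH = flow / volume
ACH = 151 / 442
ACH = 0.342

0.342


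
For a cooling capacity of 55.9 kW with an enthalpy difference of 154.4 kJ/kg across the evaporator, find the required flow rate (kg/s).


m_dot = Q / dh
m_dot = 55.9 / 154.4
m_dot = 0.362 kg/s

0.362


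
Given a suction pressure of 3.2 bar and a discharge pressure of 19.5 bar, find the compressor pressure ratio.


PR = P_high / P_low
PR = 19.5 / 3.2
PR = 6.094

6.094


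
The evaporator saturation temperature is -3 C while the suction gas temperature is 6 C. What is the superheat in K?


Superheat = T_suction - T_evap
Superheat = 6 - (-3)
Superheat = 9 K

9


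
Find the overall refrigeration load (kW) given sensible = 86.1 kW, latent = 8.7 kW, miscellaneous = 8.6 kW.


Q_total = Q_s + Q_l + Q_misc
Q_total = 86.1 + 8.7 + 8.6
Q_total = 103.4 kW

103.4


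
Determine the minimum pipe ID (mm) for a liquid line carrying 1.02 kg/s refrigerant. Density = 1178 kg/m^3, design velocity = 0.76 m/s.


A = m_dot / (rho * v) = 1.02 / (1178 * 0.76) = 0.001139308373 m^2
d = sqrt(4*A/pi) * 1000
d = 38.1 mm

38.1


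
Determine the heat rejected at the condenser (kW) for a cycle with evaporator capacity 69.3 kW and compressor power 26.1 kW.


Q_cond = Q_evap + W
Q_cond = 69.3 + 26.1
Q_cond = 95.4 kW

95.4


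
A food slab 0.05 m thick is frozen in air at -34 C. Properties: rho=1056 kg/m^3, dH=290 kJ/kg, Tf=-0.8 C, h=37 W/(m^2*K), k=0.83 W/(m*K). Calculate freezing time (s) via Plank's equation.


dT = -0.8 - (-34) = 33.2 K
term1 = a/(2h) = 0.05/(2*37) = 0.0006756756757
term2 = a^2/(8k) = 0.05^2/(8*0.83) = 0.0003765060241
t = rho*dH*1000/dT * (term1 + term2)
t = 1056*290*1000/33.2 * (0.0006756756757 + 0.0003765060241)
t = 9705 s

9705


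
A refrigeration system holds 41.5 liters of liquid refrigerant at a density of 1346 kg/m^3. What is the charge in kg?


Charge = V * rho / 1000
Charge = 41.5 * 1346 / 1000
Charge = 55.86 kg

55.86


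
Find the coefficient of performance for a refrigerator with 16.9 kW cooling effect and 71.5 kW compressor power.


COP = Q_evap / W
COP = 16.9 / 71.5
COP = 0.236

0.236


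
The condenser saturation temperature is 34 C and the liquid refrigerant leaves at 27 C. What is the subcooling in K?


Subcooling = T_cond - T_liquid
Subcooling = 34 - 27
Subcooling = 7 K

7


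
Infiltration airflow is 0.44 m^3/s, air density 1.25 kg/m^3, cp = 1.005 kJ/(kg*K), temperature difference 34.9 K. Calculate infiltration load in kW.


Q = V_dot * rho * cp * dT
Q = 0.44 * 1.25 * 1.005 * 34.9
Q = 19.291 kW

19.291


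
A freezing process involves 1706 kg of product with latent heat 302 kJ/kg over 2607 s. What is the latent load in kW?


Q_lat = m * h_fg / t
Q_lat = 1706 * 302 / 2607
Q_lat = 197.63 kW

197.63


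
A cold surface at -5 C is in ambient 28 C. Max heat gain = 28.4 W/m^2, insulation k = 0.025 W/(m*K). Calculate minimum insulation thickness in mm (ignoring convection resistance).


dT = 28 - (-5) = 33 K
thickness = k * dT / q_max * 1000
thickness = 0.025 * 33 / 28.4 * 1000
thickness = 29.0 mm

29.0


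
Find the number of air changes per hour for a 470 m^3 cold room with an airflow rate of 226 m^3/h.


ACH = flow / volume
ACH = 226 / 470
ACH = 0.481

0.481


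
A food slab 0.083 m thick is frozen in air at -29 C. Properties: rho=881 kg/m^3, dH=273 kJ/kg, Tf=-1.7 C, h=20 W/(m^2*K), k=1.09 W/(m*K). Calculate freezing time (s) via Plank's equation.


dT = -1.7 - (-29) = 27.3 K
term1 = a/(2h) = 0.083/(2*20) = 0.002075
term2 = a^2/(8k) = 0.083^2/(8*1.09) = 0.0007900229358
t = rho*dH*1000/dT * (term1 + term2)
t = 881*273*1000/27.3 * (0.002075 + 0.0007900229358)
t = 25241 s

25241


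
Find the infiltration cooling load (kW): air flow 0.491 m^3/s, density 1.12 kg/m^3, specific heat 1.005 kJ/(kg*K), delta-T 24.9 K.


Q = V_dot * rho * cp * dT
Q = 0.491 * 1.12 * 1.005 * 24.9
Q = 13.761 kW

13.761


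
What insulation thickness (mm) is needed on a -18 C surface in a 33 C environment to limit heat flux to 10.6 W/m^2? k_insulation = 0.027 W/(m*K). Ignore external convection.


dT = 33 - (-18) = 51 K
thickness = k * dT / q_max * 1000
thickness = 0.027 * 51 / 10.6 * 1000
thickness = 129.9 mm

129.9


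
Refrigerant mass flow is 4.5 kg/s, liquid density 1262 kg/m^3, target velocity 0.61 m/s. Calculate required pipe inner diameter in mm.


A = m_dot / (rho * v) = 4.5 / (1262 * 0.61) = 0.00584552233 m^2
d = sqrt(4*A/pi) * 1000
d = 86.3 mm

86.3


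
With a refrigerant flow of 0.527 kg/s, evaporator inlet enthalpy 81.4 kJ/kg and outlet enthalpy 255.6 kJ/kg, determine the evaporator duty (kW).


dh = 255.6 - 81.4 = 174.2 kJ/kg
Q_evap = m_dot * dh = 0.527 * 174.2
Q_evap = 91.8 kW

91.8


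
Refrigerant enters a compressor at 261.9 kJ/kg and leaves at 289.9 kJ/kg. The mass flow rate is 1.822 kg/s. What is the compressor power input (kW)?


dh = 289.9 - 261.9 = 28.0 kJ/kg
W = m_dot * dh = 1.822 * 28.0 = 51.02 kW

51.02


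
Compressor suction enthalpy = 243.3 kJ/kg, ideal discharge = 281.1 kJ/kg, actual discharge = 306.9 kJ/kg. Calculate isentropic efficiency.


dh_ideal = 281.1 - 243.3 = 37.8 kJ/kg
dh_actual = 306.9 - 243.3 = 63.6 kJ/kg
eta_s = dh_ideal / dh_actual = 37.8 / 63.6
eta_s = 0.5943

0.5943


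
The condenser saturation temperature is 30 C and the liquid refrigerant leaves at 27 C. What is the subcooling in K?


Subcooling = T_cond - T_liquid
Subcooling = 30 - 27
Subcooling = 3 K

3


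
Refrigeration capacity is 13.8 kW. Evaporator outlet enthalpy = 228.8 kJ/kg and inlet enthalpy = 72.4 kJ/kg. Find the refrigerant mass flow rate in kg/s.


dh = 228.8 - 72.4 = 156.4 kJ/kg
m_dot = Q / dh = 13.8 / 156.4 = 0.0882 kg/s

0.0882


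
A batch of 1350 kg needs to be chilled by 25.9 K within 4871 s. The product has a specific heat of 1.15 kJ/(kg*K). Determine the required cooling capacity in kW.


Q = m * cp * dT / t
Q = 1350 * 1.15 * 25.9 / 4871
Q = 8.255 kW

8.255


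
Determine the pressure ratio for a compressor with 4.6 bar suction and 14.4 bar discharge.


PR = P_high / P_low
PR = 14.4 / 4.6
PR = 3.13

3.13


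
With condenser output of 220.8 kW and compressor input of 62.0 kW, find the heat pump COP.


COP_hp = Q_cond / W
COP_hp = 220.8 / 62.0
COP_hp = 3.561

3.561


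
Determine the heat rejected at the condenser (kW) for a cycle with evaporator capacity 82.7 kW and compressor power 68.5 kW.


Q_cond = Q_evap + W
Q_cond = 82.7 + 68.5
Q_cond = 151.2 kW

151.2


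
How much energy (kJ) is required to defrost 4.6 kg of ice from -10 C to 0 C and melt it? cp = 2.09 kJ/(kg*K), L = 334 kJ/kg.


Sensible heat = cp * dT = 2.09 * 10 = 20.9 kJ/kg
Total per kg = 20.9 + 334 = 354.9 kJ/kg
Q = m * total = 4.6 * 354.9
Q = 1632.5 kJ

1632.5


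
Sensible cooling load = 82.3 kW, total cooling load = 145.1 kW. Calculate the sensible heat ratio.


SHR = Q_sensible / Q_total
SHR = 82.3 / 145.1
SHR = 0.567

0.567


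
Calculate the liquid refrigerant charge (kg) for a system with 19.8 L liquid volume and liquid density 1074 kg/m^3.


Charge = V * rho / 1000
Charge = 19.8 * 1074 / 1000
Charge = 21.27 kg

21.27


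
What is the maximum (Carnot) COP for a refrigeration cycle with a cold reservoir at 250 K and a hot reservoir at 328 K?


dT = 328 - 250 = 78 K
COP_carnot = T_cold / dT = 250 / 78
COP_carnot = 3.205

3.205


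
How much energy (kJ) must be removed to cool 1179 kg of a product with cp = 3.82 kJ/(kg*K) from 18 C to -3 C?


dT = 18 - (-3) = 21 K
Q = m * cp * dT = 1179 * 3.82 * 21
Q = 94579 kJ

94579


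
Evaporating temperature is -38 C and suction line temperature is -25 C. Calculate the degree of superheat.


Superheat = T_suction - T_evap
Superheat = -25 - (-38)
Superheat = 13 K

13


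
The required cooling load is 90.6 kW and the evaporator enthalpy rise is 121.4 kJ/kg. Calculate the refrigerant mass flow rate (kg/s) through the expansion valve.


m_dot = Q / dh
m_dot = 90.6 / 121.4
m_dot = 0.7463 kg/s

0.7463


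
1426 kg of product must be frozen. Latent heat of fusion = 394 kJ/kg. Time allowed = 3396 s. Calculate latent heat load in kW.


Q_lat = m * h_fg / t
Q_lat = 1426 * 394 / 3396
Q_lat = 165.44 kW

165.44


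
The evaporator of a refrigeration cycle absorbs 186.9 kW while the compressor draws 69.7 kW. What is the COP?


COP = Q_evap / W
COP = 186.9 / 69.7
COP = 2.681

2.681


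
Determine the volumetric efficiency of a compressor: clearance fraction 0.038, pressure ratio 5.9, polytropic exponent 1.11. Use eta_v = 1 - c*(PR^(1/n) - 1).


PR^(1/n) = 5.9^(1/1.11) = 4.94835982
eta_v = 1 - 0.038 * (4.94835982 - 1)
eta_v = 0.85

0.85


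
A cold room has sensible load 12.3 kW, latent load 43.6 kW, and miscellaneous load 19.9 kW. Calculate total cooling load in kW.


Q_total = Q_s + Q_l + Q_misc
Q_total = 12.3 + 43.6 + 19.9
Q_total = 75.8 kW

75.8


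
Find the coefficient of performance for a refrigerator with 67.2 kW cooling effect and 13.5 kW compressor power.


COP = Q_evap / W
COP = 67.2 / 13.5
COP = 4.978

4.978


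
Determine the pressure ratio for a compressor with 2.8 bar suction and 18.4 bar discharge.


PR = P_high / P_low
PR = 18.4 / 2.8
PR = 6.571

6.571


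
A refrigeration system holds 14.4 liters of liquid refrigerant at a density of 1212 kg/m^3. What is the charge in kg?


Charge = V * rho / 1000
Charge = 14.4 * 1212 / 1000
Charge = 17.45 kg

17.45


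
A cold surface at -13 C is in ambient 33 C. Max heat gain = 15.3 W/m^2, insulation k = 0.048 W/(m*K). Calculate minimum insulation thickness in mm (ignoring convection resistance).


dT = 33 - (-13) = 46 K
thickness = k * dT / q_max * 1000
thickness = 0.048 * 46 / 15.3 * 1000
thickness = 144.3 mm

144.3


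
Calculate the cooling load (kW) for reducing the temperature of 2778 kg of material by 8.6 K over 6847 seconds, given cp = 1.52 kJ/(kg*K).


Q = m * cp * dT / t
Q = 2778 * 1.52 * 8.6 / 6847
Q = 5.304 kW

5.304


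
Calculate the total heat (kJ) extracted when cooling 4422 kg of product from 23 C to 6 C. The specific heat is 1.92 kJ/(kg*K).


dT = 23 - (6) = 17 K
Q = m * cp * dT = 4422 * 1.92 * 17
Q = 144334 kJ

144334


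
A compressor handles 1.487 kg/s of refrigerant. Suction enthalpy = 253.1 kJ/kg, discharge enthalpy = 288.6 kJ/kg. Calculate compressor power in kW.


dh = 288.6 - 253.1 = 35.5 kJ/kg
W = m_dot * dh = 1.487 * 35.5 = 52.79 kW

52.79


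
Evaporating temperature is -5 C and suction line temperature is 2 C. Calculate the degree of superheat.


Superheat = T_suction - T_evap
Superheat = 2 - (-5)
Superheat = 7 K

7


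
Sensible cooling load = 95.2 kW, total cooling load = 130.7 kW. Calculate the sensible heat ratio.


SHR = Q_sensible / Q_total
SHR = 95.2 / 130.7
SHR = 0.728

0.728


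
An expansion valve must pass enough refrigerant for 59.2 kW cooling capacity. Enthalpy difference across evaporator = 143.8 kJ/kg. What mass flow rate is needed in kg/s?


m_dot = Q / dh
m_dot = 59.2 / 143.8
m_dot = 0.4117 kg/s

0.4117


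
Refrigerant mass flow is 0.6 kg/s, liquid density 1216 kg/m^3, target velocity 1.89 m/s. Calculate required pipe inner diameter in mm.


A = m_dot / (rho * v) = 0.6 / (1216 * 1.89) = 0.00026106934 m^2
d = sqrt(4*A/pi) * 1000
d = 18.2 mm

18.2


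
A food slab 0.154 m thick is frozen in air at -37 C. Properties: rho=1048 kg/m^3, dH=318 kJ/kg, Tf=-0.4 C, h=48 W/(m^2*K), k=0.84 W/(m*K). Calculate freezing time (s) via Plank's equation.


dT = -0.4 - (-37) = 36.6 K
term1 = a/(2h) = 0.154/(2*48) = 0.001604166667
term2 = a^2/(8k) = 0.154^2/(8*0.84) = 0.003529166667
t = rho*dH*1000/dT * (term1 + term2)
t = 1048*318*1000/36.6 * (0.001604166667 + 0.003529166667)
t = 46742 s

46742


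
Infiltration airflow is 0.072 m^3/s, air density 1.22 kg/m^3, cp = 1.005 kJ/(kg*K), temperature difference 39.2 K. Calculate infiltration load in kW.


Q = V_dot * rho * cp * dT
Q = 0.072 * 1.22 * 1.005 * 39.2
Q = 3.461 kW

3.461


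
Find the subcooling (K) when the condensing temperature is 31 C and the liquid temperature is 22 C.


Subcooling = T_cond - T_liquid
Subcooling = 31 - 22
Subcooling = 9 K

9


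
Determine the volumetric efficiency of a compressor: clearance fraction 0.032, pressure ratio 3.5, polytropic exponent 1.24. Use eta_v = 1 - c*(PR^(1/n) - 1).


PR^(1/n) = 3.5^(1/1.24) = 2.74640482
eta_v = 1 - 0.032 * (2.74640482 - 1)
eta_v = 0.9441

0.9441


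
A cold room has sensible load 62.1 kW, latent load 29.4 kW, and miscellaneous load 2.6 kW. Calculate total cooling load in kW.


Q_total = Q_s + Q_l + Q_misc
Q_total = 62.1 + 29.4 + 2.6
Q_total = 94.1 kW

94.1


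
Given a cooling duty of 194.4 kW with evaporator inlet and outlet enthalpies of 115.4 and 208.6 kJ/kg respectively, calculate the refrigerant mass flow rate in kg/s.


dh = 208.6 - 115.4 = 93.2 kJ/kg
m_dot = Q / dh = 194.4 / 93.2 = 2.0858 kg/s

2.0858


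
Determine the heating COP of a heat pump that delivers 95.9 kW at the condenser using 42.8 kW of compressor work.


COP_hp = Q_cond / W
COP_hp = 95.9 / 42.8
COP_hp = 2.241

2.241


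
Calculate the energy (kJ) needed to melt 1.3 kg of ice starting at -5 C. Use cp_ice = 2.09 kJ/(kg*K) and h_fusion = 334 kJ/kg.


Sensible heat = cp * dT = 2.09 * 5 = 10.45 kJ/kg
Total per kg = 10.45 + 334 = 344.45 kJ/kg
Q = m * total = 1.3 * 344.45
Q = 447.8 kJ

447.8


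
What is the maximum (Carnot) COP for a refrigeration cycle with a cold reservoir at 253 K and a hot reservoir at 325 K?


dT = 325 - 253 = 72 K
COP_carnot = T_cold / dT = 253 / 72
COP_carnot = 3.514

3.514


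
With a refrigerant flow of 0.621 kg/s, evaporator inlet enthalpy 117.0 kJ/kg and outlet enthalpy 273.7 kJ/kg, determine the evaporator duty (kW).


dh = 273.7 - 117.0 = 156.7 kJ/kg
Q_evap = m_dot * dh = 0.621 * 156.7
Q_evap = 97.31 kW

97.31


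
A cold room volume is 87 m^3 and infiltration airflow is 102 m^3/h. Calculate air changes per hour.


ACH = flow / volume
ACH = 102 / 87
ACH = 1.172

1.172


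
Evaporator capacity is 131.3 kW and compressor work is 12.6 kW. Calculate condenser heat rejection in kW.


Q_cond = Q_evap + W
Q_cond = 131.3 + 12.6
Q_cond = 143.9 kW

143.9


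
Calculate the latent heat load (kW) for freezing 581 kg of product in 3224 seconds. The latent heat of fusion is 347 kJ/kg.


Q_lat = m * h_fg / t
Q_lat = 581 * 347 / 3224
Q_lat = 62.53 kW

62.53


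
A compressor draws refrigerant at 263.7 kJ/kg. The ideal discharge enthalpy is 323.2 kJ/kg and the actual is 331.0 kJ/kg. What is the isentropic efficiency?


dh_ideal = 323.2 - 263.7 = 59.5 kJ/kg
dh_actual = 331.0 - 263.7 = 67.3 kJ/kg
eta_s = dh_ideal / dh_actual = 59.5 / 67.3
eta_s = 0.8841

0.8841


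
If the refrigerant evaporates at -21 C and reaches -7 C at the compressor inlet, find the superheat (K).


Superheat = T_suction - T_evap
Superheat = -7 - (-21)
Superheat = 14 K

14


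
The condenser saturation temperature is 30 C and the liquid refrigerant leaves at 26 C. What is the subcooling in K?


Subcooling = T_cond - T_liquid
Subcooling = 30 - 26
Subcooling = 4 K

4


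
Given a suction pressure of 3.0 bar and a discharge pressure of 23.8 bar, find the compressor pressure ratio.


PR = P_high / P_low
PR = 23.8 / 3.0
PR = 7.933

7.933


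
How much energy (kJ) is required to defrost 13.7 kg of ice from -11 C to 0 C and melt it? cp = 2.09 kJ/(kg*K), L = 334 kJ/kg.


Sensible heat = cp * dT = 2.09 * 11 = 22.99 kJ/kg
Total per kg = 22.99 + 334 = 356.99 kJ/kg
Q = m * total = 13.7 * 356.99
Q = 4890.8 kJ

4890.8


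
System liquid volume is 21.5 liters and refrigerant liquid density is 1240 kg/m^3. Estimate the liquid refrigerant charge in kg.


Charge = V * rho / 1000
Charge = 21.5 * 1240 / 1000
Charge = 26.66 kg

26.66


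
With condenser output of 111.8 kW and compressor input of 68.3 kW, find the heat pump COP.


COP_hp = Q_cond / W
COP_hp = 111.8 / 68.3
COP_hp = 1.637

1.637


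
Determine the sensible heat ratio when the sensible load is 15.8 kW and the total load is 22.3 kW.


SHR = Q_sensible / Q_total
SHR = 15.8 / 22.3
SHR = 0.709

0.709


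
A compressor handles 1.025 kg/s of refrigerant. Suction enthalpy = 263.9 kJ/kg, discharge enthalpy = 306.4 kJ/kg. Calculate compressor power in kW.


dh = 306.4 - 263.9 = 42.5 kJ/kg
W = m_dot * dh = 1.025 * 42.5 = 43.56 kW

43.56


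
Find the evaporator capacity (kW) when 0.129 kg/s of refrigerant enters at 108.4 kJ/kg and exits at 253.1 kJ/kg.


dh = 253.1 - 108.4 = 144.7 kJ/kg
Q_evap = m_dot * dh = 0.129 * 144.7
Q_evap = 18.67 kW

18.67


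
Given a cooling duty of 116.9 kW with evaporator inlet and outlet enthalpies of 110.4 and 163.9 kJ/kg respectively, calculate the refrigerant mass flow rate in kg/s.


dh = 163.9 - 110.4 = 53.5 kJ/kg
m_dot = Q / dh = 116.9 / 53.5 = 2.185 kg/s

2.185


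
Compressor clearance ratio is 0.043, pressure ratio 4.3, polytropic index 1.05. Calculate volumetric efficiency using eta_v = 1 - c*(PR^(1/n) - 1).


PR^(1/n) = 4.3^(1/1.05) = 4.01146762
eta_v = 1 - 0.043 * (4.01146762 - 1)
eta_v = 0.8705

0.8705


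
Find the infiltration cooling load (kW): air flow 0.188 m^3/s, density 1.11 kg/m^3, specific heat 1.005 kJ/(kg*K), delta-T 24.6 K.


Q = V_dot * rho * cp * dT
Q = 0.188 * 1.11 * 1.005 * 24.6
Q = 5.159 kW

5.159
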